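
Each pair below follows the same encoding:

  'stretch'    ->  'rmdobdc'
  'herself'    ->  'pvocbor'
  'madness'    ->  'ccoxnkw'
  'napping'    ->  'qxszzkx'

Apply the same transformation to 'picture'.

obedmsz

The output letters match the input read backwards, each shifted +10: stretch reversed is hcterts. Two steps: reverse the string, then apply a Caesar shift of +10.
On picture: reverse → erutcip; then shift: e+10=o, r+10=b, u+10=e, t+10=d, c+10=m, i+10=s, p+10=z.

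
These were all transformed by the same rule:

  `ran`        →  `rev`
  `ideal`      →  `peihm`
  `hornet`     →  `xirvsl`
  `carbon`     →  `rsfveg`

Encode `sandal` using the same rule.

pehrew

The word is reversed, then every letter is shifted forward by 4.
Applying it to sandal: reverse → ladnas; then shift: l+4=p, a+4=e, d+4=h, n+4=r, a+4=e, s+4=w.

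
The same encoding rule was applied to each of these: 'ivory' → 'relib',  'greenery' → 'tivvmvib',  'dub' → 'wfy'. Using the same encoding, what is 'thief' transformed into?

Each pair mirrors across the alphabet (i↔r, v↔e, o↔l): positions sum to 25. This is the alphabet-reversal cipher (Atbash): a becomes z, b becomes y, etc.
On thief: t↔g, h↔s, i↔r, e↔v, f↔u.

gsrvu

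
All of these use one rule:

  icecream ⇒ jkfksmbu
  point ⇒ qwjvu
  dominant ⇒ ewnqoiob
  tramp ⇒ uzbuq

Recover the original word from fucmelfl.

embedded

Shifts by position in icecream: pos 0: i→j (+1), pos 1: c→k (+8), pos 2: e→f (+1), pos 3: c→k (+8) — repeating every 2. A repeating key of period 2 is used — shifts +1, +8 over and over.
Undoing it on fucmelfl: f−1=e, u−8=m, c−1=b, m−8=e, e−1=d, l−8=d, f−1=e, l−8=d.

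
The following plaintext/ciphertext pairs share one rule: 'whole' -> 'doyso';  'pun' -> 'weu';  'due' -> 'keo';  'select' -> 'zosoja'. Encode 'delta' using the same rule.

The shift depends on letter class: consonant w→d is +7, but vowel o→y is +10. The rule splits by letter class: vowels +10, consonants +7.
On delta: d(cons)+7=k, e(vowel)+10=o, l(cons)+7=s, t(cons)+7=a, a(vowel)+10=k.

kosak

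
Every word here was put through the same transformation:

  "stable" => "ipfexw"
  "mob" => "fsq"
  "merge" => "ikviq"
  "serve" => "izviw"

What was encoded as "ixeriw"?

senate

The output letters match the input read backwards, each shifted +4: stable reversed is elbats. The word is reversed, then every letter is shifted forward by 4.
Reversing it on ixeriw: shift back: i−4=e, x−4=t, e−4=a, r−4=n, i−4=e, w−4=s → etanes; then reverse → senate.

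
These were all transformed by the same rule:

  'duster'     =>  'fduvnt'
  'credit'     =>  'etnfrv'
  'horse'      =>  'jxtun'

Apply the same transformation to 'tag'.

The shift depends on letter class: consonant d→f is +2, but vowel u→d is +9. Vowels shift forward by 9 and consonants shift forward by 2.
Applying it to tag: t(cons)+2=v, a(vowel)+9=j, g(cons)+2=i.

vji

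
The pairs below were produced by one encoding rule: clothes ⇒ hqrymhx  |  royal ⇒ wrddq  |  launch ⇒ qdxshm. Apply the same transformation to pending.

uhsilsl

Two shifts are in play — +3 for a/e/i/o/u, +5 for every other letter.
For pending: p(cons)+5=u, e(vowel)+3=h, n(cons)+5=s, d(cons)+5=i, i(vowel)+3=l, n(cons)+5=s, g(cons)+5=l.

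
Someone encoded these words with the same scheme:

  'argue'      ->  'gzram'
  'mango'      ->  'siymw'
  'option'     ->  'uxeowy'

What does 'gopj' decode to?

It's a Vigenère-style cipher with numeric key [6,8,11]: position i shifts by key[i mod 3].
Decoding gopj: g−6=a, o−8=g, p−11=e, j−6=d.

aged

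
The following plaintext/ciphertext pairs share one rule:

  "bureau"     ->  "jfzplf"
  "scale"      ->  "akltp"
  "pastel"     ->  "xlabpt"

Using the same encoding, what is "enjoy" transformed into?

The shift depends on letter class: consonant b→j is +8, but vowel u→f is +11. Two shifts are in play — +11 for a/e/i/o/u, +8 for every other letter.
For enjoy: e(vowel)+11=p, n(cons)+8=v, j(cons)+8=r, o(vowel)+11=z, y(cons)+8=g.

pvrzg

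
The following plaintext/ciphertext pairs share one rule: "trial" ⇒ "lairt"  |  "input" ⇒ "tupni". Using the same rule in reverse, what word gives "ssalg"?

The output letters match the input read backwards: trial reversed is lairt. It's just the letters in reverse order.
Reversing it on ssalg: then reverse → glass.

glass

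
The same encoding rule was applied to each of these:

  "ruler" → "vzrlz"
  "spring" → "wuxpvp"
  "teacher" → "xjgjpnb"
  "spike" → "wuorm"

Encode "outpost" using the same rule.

In ruler: r→v is +4, u→z is +5, l→r is +6, e→l is +7 — the shift increases by 1 each position. The shift increases by 1 at each position, starting from +4: 4, 5, 6, ….
Applying it to outpost: o+4=s, u+5=z, t+6=z, p+7=w, o+8=w, s+9=b, t+10=d.

szzwwbd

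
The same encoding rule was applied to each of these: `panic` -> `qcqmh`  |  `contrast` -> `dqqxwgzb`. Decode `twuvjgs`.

In panic: p→q is +1, a→c is +2, n→q is +3, i→m is +4 — the shift increases by 1 each position. Each letter shifts forward by (position + 1), i.e. 1, 2, 3, … — the shift grows by one for each successive letter.
Decoding twuvjgs: t−1=s, w−2=u, u−3=r, v−4=r, j−5=e, g−6=a, s−7=l.

surreal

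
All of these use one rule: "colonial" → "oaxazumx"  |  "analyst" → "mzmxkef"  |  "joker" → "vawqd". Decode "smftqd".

Compare letters: c→o is +12, o→a is +12, l→x is +12 — a constant shift. This is a Caesar cipher with shift 12.
Undoing it on smftqd: s−12=g, m−12=a, f−12=t, t−12=h, q−12=e, d−12=r.

gather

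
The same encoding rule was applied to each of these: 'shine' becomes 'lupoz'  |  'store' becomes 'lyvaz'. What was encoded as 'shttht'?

Read the word backwards and shift each letter +7.
Decoding shttht: shift back: s−7=l, h−7=a, t−7=m, t−7=m, h−7=a, t−7=m → lammam; then reverse → mammal.

mammal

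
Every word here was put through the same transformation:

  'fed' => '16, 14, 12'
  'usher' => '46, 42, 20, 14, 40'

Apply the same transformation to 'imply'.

22, 30, 36, 28, 54

f(#6)→16 and e(#5)→14: differences scale by 2, so n = 2·pos + 4. The formula is n = 2×(alphabet index, a=1) + 4.
For imply: i=9→22, m=13→30, p=16→36, l=12→28, y=25→54.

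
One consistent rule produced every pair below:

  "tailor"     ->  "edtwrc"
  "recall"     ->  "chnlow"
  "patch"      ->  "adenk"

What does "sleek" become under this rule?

The shifts repeat in a cycle of length 3: positions 0,1,… shift by +11, +3, +11, then the pattern repeats.
On sleek: s+11=d, l+3=o, e+11=p, e+11=p, k+3=n.

doppn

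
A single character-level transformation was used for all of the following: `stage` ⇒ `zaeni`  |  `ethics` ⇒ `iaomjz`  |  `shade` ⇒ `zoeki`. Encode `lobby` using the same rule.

ssiif

The shift depends on letter class: consonant s→z is +7, but vowel a→e is +4. Vowels shift forward by 4 and consonants shift forward by 7.
Applying it to lobby: l(cons)+7=s, o(vowel)+4=s, b(cons)+7=i, b(cons)+7=i, y(cons)+7=f.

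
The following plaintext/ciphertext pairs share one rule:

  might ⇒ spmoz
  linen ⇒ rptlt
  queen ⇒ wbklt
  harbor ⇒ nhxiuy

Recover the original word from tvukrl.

noodle

It's a Vigenère-style cipher with numeric key [6,7]: position i shifts by key[i mod 2].
Reversing it on tvukrl: t−6=n, v−7=o, u−6=o, k−7=d, r−6=l, l−7=e.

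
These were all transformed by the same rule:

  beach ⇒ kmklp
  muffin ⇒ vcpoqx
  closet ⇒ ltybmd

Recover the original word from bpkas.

Shifts by position in beach: pos 0: b→k (+9), pos 1: e→m (+8), pos 2: a→k (+10), pos 3: c→l (+9), pos 4: h→p (+8) — repeating every 3. The shifts repeat in a cycle of length 3: positions 0,1,… shift by +9, +8, +10, then the pattern repeats.
Decoding bpkas: b−9=s, p−8=h, k−10=a, a−9=r, s−8=k.

shark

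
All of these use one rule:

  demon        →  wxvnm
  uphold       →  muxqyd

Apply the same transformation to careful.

udonajl

The output letters match the input read backwards, each shifted +9: demon reversed is nomed. Read the word backwards and shift each letter +9.
For careful: reverse → luferac; then shift: l+9=u, u+9=d, f+9=o, e+9=n, r+9=a, a+9=j, c+9=l.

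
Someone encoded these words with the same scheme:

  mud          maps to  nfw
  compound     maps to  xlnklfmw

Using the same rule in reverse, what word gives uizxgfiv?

fracture

Each pair mirrors across the alphabet (m↔n, u↔f, d↔w): positions sum to 25. Letters are reflected about the middle of the alphabet (position → 25−position): Atbash.
Decoding uizxgfiv: u↔f, i↔r, z↔a, x↔c, g↔t, f↔u, i↔r, v↔e.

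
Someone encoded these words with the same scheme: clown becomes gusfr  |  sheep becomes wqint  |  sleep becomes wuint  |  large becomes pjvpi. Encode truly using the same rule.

Shifts by position in clown: pos 0: c→g (+4), pos 1: l→u (+9), pos 2: o→s (+4), pos 3: w→f (+9) — repeating every 2. A repeating key of period 2 is used — shifts +4, +9 over and over.
For truly: t+4=x, r+9=a, u+4=y, l+9=u, y+4=c.

xayuc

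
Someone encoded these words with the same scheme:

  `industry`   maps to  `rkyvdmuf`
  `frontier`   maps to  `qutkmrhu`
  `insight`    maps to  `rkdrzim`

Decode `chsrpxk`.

i(8)→r(17) and n(13)→k(10) fit y≡9x+23 (mod 26); the inverse of 9 mod 26 is 3. This is an affine cipher: with a=0,…,z=25, each position x becomes (9x+23) mod 26.
Reversing it on chsrpxk: c(2)→3·(2−23)≡15=p; h(7)→3·(7−23)≡4=e; s(18)→3·(18−23)≡11=l; r(17)→3·(17−23)≡8=i; p(15)→3·(15−23)≡2=c; x(23)→3·(23−23)≡0=a; k(10)→3·(10−23)≡13=n (all mod 26).

pelican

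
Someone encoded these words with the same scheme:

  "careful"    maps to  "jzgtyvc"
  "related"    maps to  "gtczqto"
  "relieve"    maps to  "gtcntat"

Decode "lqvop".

c(2)→j(9) and a(0)→z(25) fit y≡5x+25 (mod 26); the inverse of 5 mod 26 is 21. This is an affine cipher: with a=0,…,z=25, each position x becomes (5x+25) mod 26.
Undoing it on lqvop: l(11)→21·(11−25)≡18=s; q(16)→21·(16−25)≡19=t; v(21)→21·(21−25)≡20=u; o(14)→21·(14−25)≡3=d; p(15)→21·(15−25)≡24=y (all mod 26).

study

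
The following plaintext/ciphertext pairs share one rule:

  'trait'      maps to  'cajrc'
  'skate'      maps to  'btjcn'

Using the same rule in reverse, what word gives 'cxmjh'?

Every letter moves 9 places later in the alphabet, wrapping around z→a.
Reversing it on cxmjh: c−9=t, x−9=o, m−9=d, j−9=a, h−9=y.

today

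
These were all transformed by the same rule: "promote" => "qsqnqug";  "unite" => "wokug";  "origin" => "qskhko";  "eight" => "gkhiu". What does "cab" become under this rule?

Two shifts are in play — +2 for a/e/i/o/u, +1 for every other letter.
On cab: c(cons)+1=d, a(vowel)+2=c, b(cons)+1=c.

dcc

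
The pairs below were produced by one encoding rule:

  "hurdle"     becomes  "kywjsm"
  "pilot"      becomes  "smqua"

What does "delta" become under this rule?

In hurdle: h→k is +3, u→y is +4, r→w is +5, d→j is +6 — the shift increases by 1 each position. Letter i (0-indexed) is shifted by i+3, so successive shifts are 3, 4, 5, ….
For delta: d+3=g, e+4=i, l+5=q, t+6=z, a+7=h.

giqzh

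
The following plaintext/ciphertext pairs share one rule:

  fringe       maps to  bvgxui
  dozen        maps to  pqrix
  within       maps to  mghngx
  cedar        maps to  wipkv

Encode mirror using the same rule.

egvvqv

f(5)→b(1) and r(17)→v(21) fit y≡19x+10 (mod 26); the inverse of 19 mod 26 is 11. Treating letters as 0–25, the rule is x ↦ 19x + 10 (mod 26).
For mirror: m(12)→19·12+10≡4=e; i(8)→19·8+10≡6=g; r(17)→19·17+10≡21=v; r(17)→19·17+10≡21=v; o(14)→19·14+10≡16=q; r(17)→19·17+10≡21=v (all mod 26).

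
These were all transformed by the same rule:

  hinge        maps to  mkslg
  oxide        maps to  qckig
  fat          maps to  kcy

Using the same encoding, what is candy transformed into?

hcsid

The shift depends on letter class: consonant h→m is +5, but vowel i→k is +2. The rule splits by letter class: vowels +2, consonants +5.
For candy: c(cons)+5=h, a(vowel)+2=c, n(cons)+5=s, d(cons)+5=i, y(cons)+5=d.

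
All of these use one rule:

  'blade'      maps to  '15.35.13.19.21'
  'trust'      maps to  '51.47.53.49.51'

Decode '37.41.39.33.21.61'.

With a=1..z=26, the number is 2·pos + 11.
Decoding 37.41.39.33.21.61: 37→(37−11)÷2=13=m, 41→(41−11)÷2=15=o, 39→(39−11)÷2=14=n, 33→(33−11)÷2=11=k, 21→(21−11)÷2=5=e, 61→(61−11)÷2=25=y.

monkey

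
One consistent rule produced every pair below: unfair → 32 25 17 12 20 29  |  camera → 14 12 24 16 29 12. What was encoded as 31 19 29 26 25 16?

throne

u is letter #21 and maps to 32: an offset of 11. Letters become their 1-based position plus 11 (so a→12, b→13, …).
Decoding 31 19 29 26 25 16: 31→(31−11)÷1=20=t, 19→(19−11)÷1=8=h, 29→(29−11)÷1=18=r, 26→(26−11)÷1=15=o, 25→(25−11)÷1=14=n, 16→(16−11)÷1=5=e.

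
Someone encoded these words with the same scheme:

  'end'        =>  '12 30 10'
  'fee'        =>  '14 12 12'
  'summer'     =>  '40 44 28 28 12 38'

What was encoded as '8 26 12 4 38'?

e(#5)→12 and n(#14)→30: differences scale by 2, so n = 2·pos + 2. With a=1..z=26, the number is 2·pos + 2.
Decoding 8 26 12 4 38: 8→(8−2)÷2=3=c, 26→(26−2)÷2=12=l, 12→(12−2)÷2=5=e, 4→(4−2)÷2=1=a, 38→(38−2)÷2=18=r.

clear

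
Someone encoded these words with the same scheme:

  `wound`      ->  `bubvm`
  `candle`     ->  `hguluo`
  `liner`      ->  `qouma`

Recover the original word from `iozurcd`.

Each letter shifts forward by (position + 5), i.e. 5, 6, 7, … — the shift grows by one for each successive letter.
Undoing it on iozurcd: i−5=d, o−6=i, z−7=s, u−8=m, r−9=i, c−10=s, d−11=s.

dismiss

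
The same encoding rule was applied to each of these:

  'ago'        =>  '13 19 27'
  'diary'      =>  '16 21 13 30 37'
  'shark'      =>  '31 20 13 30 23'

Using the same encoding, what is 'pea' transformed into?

28 17 13

The number is (letter's place in the alphabet, a=1) + 12.
On pea: p=16→28, e=5→17, a=1→13.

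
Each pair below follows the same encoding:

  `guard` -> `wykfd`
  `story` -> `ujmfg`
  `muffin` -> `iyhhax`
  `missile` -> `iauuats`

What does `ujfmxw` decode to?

This is an affine cipher: with a=0,…,z=25, each position x becomes (15x+10) mod 26.
Undoing it on ujfmxw: u(20)→7·(20−10)≡18=s; j(9)→7·(9−10)≡19=t; f(5)→7·(5−10)≡17=r; m(12)→7·(12−10)≡14=o; x(23)→7·(23−10)≡13=n; w(22)→7·(22−10)≡6=g (all mod 26).

strong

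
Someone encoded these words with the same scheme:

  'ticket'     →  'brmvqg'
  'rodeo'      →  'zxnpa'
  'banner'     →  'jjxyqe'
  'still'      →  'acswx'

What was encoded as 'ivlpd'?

amber

In ticket: t→b is +8, i→r is +9, c→m is +10, k→v is +11 — the shift increases by 1 each position. Letter i (0-indexed) is shifted by i+8, so successive shifts are 8, 9, 10, ….
Undoing it on ivlpd: i−8=a, v−9=m, l−10=b, p−11=e, d−12=r.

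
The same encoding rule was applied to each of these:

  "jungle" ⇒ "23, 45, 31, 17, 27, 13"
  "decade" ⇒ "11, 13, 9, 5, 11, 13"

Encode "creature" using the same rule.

The formula is n = 2×(alphabet index, a=1) + 3.
On creature: c=3→9, r=18→39, e=5→13, a=1→5, t=20→43, u=21→45, r=18→39, e=5→13.

9, 39, 13, 5, 43, 45, 39, 13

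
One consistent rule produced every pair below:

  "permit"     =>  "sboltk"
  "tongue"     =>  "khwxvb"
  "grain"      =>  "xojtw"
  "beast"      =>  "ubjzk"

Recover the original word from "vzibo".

p(15)→s(18) and e(4)→b(1) fit y≡11x+9 (mod 26); the inverse of 11 mod 26 is 19. Treating letters as 0–25, the rule is x ↦ 11x + 9 (mod 26).
Undoing it on vzibo: v(21)→19·(21−9)≡20=u; z(25)→19·(25−9)≡18=s; i(8)→19·(8−9)≡7=h; b(1)→19·(1−9)≡4=e; o(14)→19·(14−9)≡17=r (all mod 26).

usher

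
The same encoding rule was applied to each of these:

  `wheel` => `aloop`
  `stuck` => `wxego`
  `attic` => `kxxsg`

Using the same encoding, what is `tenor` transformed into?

xoryv

The shift depends on letter class: consonant w→a is +4, but vowel e→o is +10. Vowels shift forward by 10 and consonants shift forward by 4.
For tenor: t(cons)+4=x, e(vowel)+10=o, n(cons)+4=r, o(vowel)+10=y, r(cons)+4=v.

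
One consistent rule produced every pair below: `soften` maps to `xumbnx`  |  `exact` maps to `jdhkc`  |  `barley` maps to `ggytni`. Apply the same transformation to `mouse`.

ruban

Each letter shifts forward by (position + 5), i.e. 5, 6, 7, … — the shift grows by one for each successive letter.
Applying it to mouse: m+5=r, o+6=u, u+7=b, s+8=a, e+9=n.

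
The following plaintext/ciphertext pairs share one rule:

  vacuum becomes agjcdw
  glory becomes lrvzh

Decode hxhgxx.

crayon

The shift increases by 1 at each position, starting from +5: 5, 6, 7, ….
Undoing it on hxhgxx: h−5=c, x−6=r, h−7=a, g−8=y, x−9=o, x−10=n.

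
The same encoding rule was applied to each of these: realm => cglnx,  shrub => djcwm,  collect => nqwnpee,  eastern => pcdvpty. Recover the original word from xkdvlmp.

Shifts by position in realm: pos 0: r→c (+11), pos 1: e→g (+2), pos 2: a→l (+11), pos 3: l→n (+2) — repeating every 2. The shifts repeat in a cycle of length 2: positions 0,1,… shift by +11, +2, then the pattern repeats.
Reversing it on xkdvlmp: x−11=m, k−2=i, d−11=s, v−2=t, l−11=a, m−2=k, p−11=e.

mistake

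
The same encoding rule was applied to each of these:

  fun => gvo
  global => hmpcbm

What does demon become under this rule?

Compare letters: f→g is +1, u→v is +1, n→o is +1 — a constant shift. It's a constant shift of +1 (ROT1).
On demon: d+1=e, e+1=f, m+1=n, o+1=p, n+1=o.

efnpo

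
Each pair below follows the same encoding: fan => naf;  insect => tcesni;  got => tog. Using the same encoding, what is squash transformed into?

hsauqs

The output letters match the input read backwards: fan reversed is naf. It's just the letters in reverse order.
Applying it to squash: reverse → hsauqs.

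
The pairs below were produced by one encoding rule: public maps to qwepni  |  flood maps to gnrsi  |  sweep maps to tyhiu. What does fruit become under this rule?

gtxmy

In public: p→q is +1, u→w is +2, b→e is +3, l→p is +4 — the shift increases by 1 each position. Each letter shifts forward by (position + 1), i.e. 1, 2, 3, … — the shift grows by one for each successive letter.
On fruit: f+1=g, r+2=t, u+3=x, i+4=m, t+5=y.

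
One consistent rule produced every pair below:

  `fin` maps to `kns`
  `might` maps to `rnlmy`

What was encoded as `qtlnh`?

Compare letters: f→k is +5, i→n is +5, n→s is +5 — a constant shift. Each letter is shifted forward by 5 in the alphabet (a Caesar shift of +5).
Reversing it on qtlnh: q−5=l, t−5=o, l−5=g, n−5=i, h−5=c.

logic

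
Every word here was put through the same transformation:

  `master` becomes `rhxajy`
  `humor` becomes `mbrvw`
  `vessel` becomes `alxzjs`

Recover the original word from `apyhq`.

vital

Shifts by position in master: pos 0: m→r (+5), pos 1: a→h (+7), pos 2: s→x (+5), pos 3: t→a (+7) — repeating every 2. A repeating key of period 2 is used — shifts +5, +7 over and over.
Reversing it on apyhq: a−5=v, p−7=i, y−5=t, h−7=a, q−5=l.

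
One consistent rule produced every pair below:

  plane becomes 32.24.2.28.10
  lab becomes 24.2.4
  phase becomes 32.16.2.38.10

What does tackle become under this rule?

40.2.6.22.24.10

p(#16)→32 and l(#12)→24: differences scale by 2, so n = 2·pos + 0. The formula is n = 2×(alphabet index, a=1).
On tackle: t=20→40, a=1→2, c=3→6, k=11→22, l=12→24, e=5→10.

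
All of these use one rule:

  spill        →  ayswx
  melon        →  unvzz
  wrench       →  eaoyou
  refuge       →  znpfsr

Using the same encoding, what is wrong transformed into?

eayys

In spill: s→a is +8, p→y is +9, i→s is +10, l→w is +11 — the shift increases by 1 each position. Each letter shifts forward by (position + 8), i.e. 8, 9, 10, … — the shift grows by one for each successive letter.
On wrong: w+8=e, r+9=a, o+10=y, n+11=y, g+12=s.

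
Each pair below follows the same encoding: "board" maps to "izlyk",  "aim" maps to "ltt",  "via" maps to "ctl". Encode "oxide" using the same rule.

zetkp

The shift depends on letter class: consonant b→i is +7, but vowel o→z is +11. Two shifts are in play — +11 for a/e/i/o/u, +7 for every other letter.
Applying it to oxide: o(vowel)+11=z, x(cons)+7=e, i(vowel)+11=t, d(cons)+7=k, e(vowel)+11=p.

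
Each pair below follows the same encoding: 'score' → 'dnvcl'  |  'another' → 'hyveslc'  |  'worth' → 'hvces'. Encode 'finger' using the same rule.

qpyrlc

The shift depends on letter class: consonant s→d is +11, but vowel o→v is +7. Vowels shift forward by 7 and consonants shift forward by 11.
For finger: f(cons)+11=q, i(vowel)+7=p, n(cons)+11=y, g(cons)+11=r, e(vowel)+7=l, r(cons)+11=c.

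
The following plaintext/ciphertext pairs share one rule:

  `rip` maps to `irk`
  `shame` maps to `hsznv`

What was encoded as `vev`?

Each pair mirrors across the alphabet (r↔i, i↔r, p↔k): positions sum to 25. Letters are reflected about the middle of the alphabet (position → 25−position): Atbash.
Reversing it on vev: v↔e, e↔v, v↔e.

eve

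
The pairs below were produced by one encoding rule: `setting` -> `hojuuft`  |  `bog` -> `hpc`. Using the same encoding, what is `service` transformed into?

The output letters match the input read backwards, each shifted +1: setting reversed is gnittes. The word is reversed, then every letter is shifted forward by 1.
For service: reverse → ecivres; then shift: e+1=f, c+1=d, i+1=j, v+1=w, r+1=s, e+1=f, s+1=t.

fdjwsft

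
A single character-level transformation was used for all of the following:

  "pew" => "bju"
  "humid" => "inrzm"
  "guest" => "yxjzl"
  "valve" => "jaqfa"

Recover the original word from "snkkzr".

muffin

The output letters match the input read backwards, each shifted +5: pew reversed is wep. Two steps: reverse the string, then apply a Caesar shift of +5.
Reversing it on snkkzr: shift back: s−5=n, n−5=i, k−5=f, k−5=f, z−5=u, r−5=m → niffum; then reverse → muffin.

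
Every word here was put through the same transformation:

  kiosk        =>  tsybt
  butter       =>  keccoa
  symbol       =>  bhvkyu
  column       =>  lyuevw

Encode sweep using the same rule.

The shift depends on letter class: consonant k→t is +9, but vowel i→s is +10. Vowels shift forward by 10 and consonants shift forward by 9.
For sweep: s(cons)+9=b, w(cons)+9=f, e(vowel)+10=o, e(vowel)+10=o, p(cons)+9=y.

bfooy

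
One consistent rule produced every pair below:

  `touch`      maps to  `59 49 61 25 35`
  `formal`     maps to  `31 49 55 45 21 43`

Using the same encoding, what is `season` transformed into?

t(#20)→59 and o(#15)→49: differences scale by 2, so n = 2·pos + 19. Each letter becomes 2×(its alphabet position, a=1..z=26) + 19.
For season: s=19→57, e=5→29, a=1→21, s=19→57, o=15→49, n=14→47.

57 29 21 57 49 47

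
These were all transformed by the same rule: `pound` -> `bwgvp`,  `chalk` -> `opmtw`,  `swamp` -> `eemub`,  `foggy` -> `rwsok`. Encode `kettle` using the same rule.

wmfbxm

Shifts by position in pound: pos 0: p→b (+12), pos 1: o→w (+8), pos 2: u→g (+12), pos 3: n→v (+8) — repeating every 2. A repeating key of period 2 is used — shifts +12, +8 over and over.
On kettle: k+12=w, e+8=m, t+12=f, t+8=b, l+12=x, e+8=m.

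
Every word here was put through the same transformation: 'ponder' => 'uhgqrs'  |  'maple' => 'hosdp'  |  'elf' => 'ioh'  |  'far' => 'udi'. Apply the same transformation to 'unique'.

hxtlqx

The word is reversed, then every letter is shifted forward by 3.
Applying it to unique: reverse → euqinu; then shift: e+3=h, u+3=x, q+3=t, i+3=l, n+3=q, u+3=x.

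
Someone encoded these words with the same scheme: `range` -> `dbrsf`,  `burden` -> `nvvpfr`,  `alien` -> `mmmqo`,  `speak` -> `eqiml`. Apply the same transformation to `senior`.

efrupv

Shifts by position in range: pos 0: r→d (+12), pos 1: a→b (+1), pos 2: n→r (+4), pos 3: g→s (+12), pos 4: e→f (+1) — repeating every 3. A repeating key of period 3 is used — shifts +12, +1, +4 over and over.
On senior: s+12=e, e+1=f, n+4=r, i+12=u, o+1=p, r+4=v.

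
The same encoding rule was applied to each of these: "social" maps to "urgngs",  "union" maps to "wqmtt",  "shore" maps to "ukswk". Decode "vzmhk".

In social: s→u is +2, o→r is +3, c→g is +4, i→n is +5 — the shift increases by 1 each position. Each letter shifts forward by (position + 2), i.e. 2, 3, 4, … — the shift grows by one for each successive letter.
Reversing it on vzmhk: v−2=t, z−3=w, m−4=i, h−5=c, k−6=e.

twice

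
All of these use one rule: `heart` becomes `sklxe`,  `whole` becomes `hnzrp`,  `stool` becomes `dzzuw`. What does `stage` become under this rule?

Shifts by position in heart: pos 0: h→s (+11), pos 1: e→k (+6), pos 2: a→l (+11), pos 3: r→x (+6) — repeating every 2. The shifts repeat in a cycle of length 2: positions 0,1,… shift by +11, +6, then the pattern repeats.
Applying it to stage: s+11=d, t+6=z, a+11=l, g+6=m, e+11=p.

dzlmp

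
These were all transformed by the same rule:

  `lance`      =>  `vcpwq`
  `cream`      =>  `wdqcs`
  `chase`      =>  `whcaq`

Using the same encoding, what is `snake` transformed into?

apcyq

l(11)→v(21) and a(0)→c(2) fit y≡23x+2 (mod 26); the inverse of 23 mod 26 is 17. This is an affine cipher: with a=0,…,z=25, each position x becomes (23x+2) mod 26.
For snake: s(18)→23·18+2≡0=a; n(13)→23·13+2≡15=p; a(0)→23·0+2≡2=c; k(10)→23·10+2≡24=y; e(4)→23·4+2≡16=q (all mod 26).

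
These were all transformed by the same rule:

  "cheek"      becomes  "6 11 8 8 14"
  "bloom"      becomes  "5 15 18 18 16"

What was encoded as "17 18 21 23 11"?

Each letter is replaced by its alphabet position (a=1..z=26) + 3.
Undoing it on 17 18 21 23 11: 17→(17−3)÷1=14=n, 18→(18−3)÷1=15=o, 21→(21−3)÷1=18=r, 23→(23−3)÷1=20=t, 11→(11−3)÷1=8=h.

north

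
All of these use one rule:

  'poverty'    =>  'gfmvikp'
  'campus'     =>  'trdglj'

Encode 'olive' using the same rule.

Compare letters: p→g is +17, o→f is +17, v→m is +17 — a constant shift. Every letter moves 17 places later in the alphabet, wrapping around z→a.
Applying it to olive: o+17=f, l+17=c, i+17=z, v+17=m, e+17=v.

fczmv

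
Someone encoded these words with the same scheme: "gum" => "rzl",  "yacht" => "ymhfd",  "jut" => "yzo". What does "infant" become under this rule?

The output letters match the input read backwards, each shifted +5: gum reversed is mug. The word is reversed, then every letter is shifted forward by 5.
On infant: reverse → tnafni; then shift: t+5=y, n+5=s, a+5=f, f+5=k, n+5=s, i+5=n.

ysfksn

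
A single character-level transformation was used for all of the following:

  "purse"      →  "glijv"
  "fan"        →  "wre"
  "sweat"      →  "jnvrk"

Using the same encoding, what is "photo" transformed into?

Every letter moves 17 places later in the alphabet, wrapping around z→a.
For photo: p+17=g, h+17=y, o+17=f, t+17=k, o+17=f.

gyfkf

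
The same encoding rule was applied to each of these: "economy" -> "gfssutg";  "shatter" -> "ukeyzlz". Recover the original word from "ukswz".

short

Each letter shifts forward by (position + 2), i.e. 2, 3, 4, … — the shift grows by one for each successive letter.
Decoding ukswz: u−2=s, k−3=h, s−4=o, w−5=r, z−6=t.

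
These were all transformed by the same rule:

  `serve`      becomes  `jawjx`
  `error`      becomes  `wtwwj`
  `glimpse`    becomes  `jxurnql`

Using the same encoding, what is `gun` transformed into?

szl

The output letters match the input read backwards, each shifted +5: serve reversed is evres. Two steps: reverse the string, then apply a Caesar shift of +5.
Applying it to gun: reverse → nug; then shift: n+5=s, u+5=z, g+5=l.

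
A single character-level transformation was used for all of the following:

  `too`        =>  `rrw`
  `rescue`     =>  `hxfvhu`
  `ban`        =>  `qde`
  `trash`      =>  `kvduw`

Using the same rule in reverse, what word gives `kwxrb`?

youth

The output letters match the input read backwards, each shifted +3: too reversed is oot. The word is reversed, then every letter is shifted forward by 3.
Undoing it on kwxrb: shift back: k−3=h, w−3=t, x−3=u, r−3=o, b−3=y → htuoy; then reverse → youth.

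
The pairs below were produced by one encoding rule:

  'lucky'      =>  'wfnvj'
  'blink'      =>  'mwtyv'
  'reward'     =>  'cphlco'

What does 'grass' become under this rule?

Each letter is shifted forward by 11 in the alphabet (a Caesar shift of +11).
On grass: g+11=r, r+11=c, a+11=l, s+11=d, s+11=d.

rcldd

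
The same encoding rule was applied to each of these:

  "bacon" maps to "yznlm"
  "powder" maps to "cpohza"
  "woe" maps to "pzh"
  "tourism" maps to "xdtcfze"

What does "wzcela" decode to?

Read the word backwards and shift each letter +11.
Undoing it on wzcela: shift back: w−11=l, z−11=o, c−11=r, e−11=t, l−11=a, a−11=p → lortap; then reverse → patrol.

patrol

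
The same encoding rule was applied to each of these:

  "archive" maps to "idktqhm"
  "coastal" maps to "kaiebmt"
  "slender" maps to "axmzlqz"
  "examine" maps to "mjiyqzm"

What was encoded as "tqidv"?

learn

Shifts by position in archive: pos 0: a→i (+8), pos 1: r→d (+12), pos 2: c→k (+8), pos 3: h→t (+12) — repeating every 2. A repeating key of period 2 is used — shifts +8, +12 over and over.
Undoing it on tqidv: t−8=l, q−12=e, i−8=a, d−12=r, v−8=n.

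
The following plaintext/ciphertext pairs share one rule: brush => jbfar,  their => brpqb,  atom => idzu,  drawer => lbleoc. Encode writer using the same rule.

The shifts repeat in a cycle of length 3: positions 0,1,… shift by +8, +10, +11, then the pattern repeats.
On writer: w+8=e, r+10=b, i+11=t, t+8=b, e+10=o, r+11=c.

ebtboc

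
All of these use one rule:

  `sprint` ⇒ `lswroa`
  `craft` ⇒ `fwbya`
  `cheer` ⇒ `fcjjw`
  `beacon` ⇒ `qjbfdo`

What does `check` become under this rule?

s(18)→l(11) and p(15)→s(18) fit y≡15x+1 (mod 26); the inverse of 15 mod 26 is 7. Treating letters as 0–25, the rule is x ↦ 15x + 1 (mod 26).
On check: c(2)→15·2+1≡5=f; h(7)→15·7+1≡2=c; e(4)→15·4+1≡9=j; c(2)→15·2+1≡5=f; k(10)→15·10+1≡21=v (all mod 26).

fcjfv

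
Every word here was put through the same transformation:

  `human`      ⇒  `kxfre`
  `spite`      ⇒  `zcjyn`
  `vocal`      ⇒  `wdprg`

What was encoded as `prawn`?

carve

h(7)→k(10) and u(20)→x(23) fit y≡25x+17 (mod 26); the inverse of 25 mod 26 is 25. This is an affine cipher: with a=0,…,z=25, each position x becomes (25x+17) mod 26.
Reversing it on prawn: p(15)→25·(15−17)≡2=c; r(17)→25·(17−17)≡0=a; a(0)→25·(0−17)≡17=r; w(22)→25·(22−17)≡21=v; n(13)→25·(13−17)≡4=e (all mod 26).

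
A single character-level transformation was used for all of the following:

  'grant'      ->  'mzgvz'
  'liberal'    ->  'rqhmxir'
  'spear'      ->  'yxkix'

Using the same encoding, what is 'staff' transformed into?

Shifts by position in grant: pos 0: g→m (+6), pos 1: r→z (+8), pos 2: a→g (+6), pos 3: n→v (+8) — repeating every 2. It's a Vigenère-style cipher with numeric key [6,8]: position i shifts by key[i mod 2].
Applying it to staff: s+6=y, t+8=b, a+6=g, f+8=n, f+6=l.

ybgnl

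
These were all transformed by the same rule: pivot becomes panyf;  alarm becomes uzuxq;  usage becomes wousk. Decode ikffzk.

kettle

p(15)→p(15) and i(8)→a(0) fit y≡17x+20 (mod 26); the inverse of 17 mod 26 is 23. Each letter's alphabet position (a=0..z=25) is mapped through 17·x+20 mod 26 — an affine cipher.
Decoding ikffzk: i(8)→23·(8−20)≡10=k; k(10)→23·(10−20)≡4=e; f(5)→23·(5−20)≡19=t; f(5)→23·(5−20)≡19=t; z(25)→23·(25−20)≡11=l; k(10)→23·(10−20)≡4=e (all mod 26).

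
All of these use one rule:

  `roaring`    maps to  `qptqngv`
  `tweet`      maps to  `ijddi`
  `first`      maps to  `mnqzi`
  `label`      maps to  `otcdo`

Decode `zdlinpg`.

r(17)→q(16) and o(14)→p(15) fit y≡9x+19 (mod 26); the inverse of 9 mod 26 is 3. This is an affine cipher: with a=0,…,z=25, each position x becomes (9x+19) mod 26.
Decoding zdlinpg: z(25)→3·(25−19)≡18=s; d(3)→3·(3−19)≡4=e; l(11)→3·(11−19)≡2=c; i(8)→3·(8−19)≡19=t; n(13)→3·(13−19)≡8=i; p(15)→3·(15−19)≡14=o; g(6)→3·(6−19)≡13=n (all mod 26).

section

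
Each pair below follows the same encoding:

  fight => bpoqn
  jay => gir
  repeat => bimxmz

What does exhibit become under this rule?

bqjqpfm

The word is reversed, then every letter is shifted forward by 8.
On exhibit: reverse → tibihxe; then shift: t+8=b, i+8=q, b+8=j, i+8=q, h+8=p, x+8=f, e+8=m.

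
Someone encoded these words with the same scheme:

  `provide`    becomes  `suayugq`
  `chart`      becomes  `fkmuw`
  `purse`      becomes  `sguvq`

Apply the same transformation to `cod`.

The shift depends on letter class: consonant p→s is +3, but vowel o→a is +12. The rule splits by letter class: vowels +12, consonants +3.
On cod: c(cons)+3=f, o(vowel)+12=a, d(cons)+3=g.

fag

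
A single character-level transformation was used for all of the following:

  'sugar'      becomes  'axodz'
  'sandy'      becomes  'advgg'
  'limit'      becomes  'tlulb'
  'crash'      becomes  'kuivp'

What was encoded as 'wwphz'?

Shifts by position in sugar: pos 0: s→a (+8), pos 1: u→x (+3), pos 2: g→o (+8), pos 3: a→d (+3) — repeating every 2. A repeating key of period 2 is used — shifts +8, +3 over and over.
Undoing it on wwphz: w−8=o, w−3=t, p−8=h, h−3=e, z−8=r.

other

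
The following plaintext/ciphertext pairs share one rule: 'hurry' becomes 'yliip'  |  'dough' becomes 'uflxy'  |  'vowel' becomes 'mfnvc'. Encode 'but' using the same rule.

slk

Compare letters: h→y is +17, u→l is +17, r→i is +17 — a constant shift. Every letter moves 17 places later in the alphabet, wrapping around z→a.
Applying it to but: b+17=s, u+17=l, t+17=k.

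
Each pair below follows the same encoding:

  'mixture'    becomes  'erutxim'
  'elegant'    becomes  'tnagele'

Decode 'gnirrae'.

earring

The output letters match the input read backwards: mixture reversed is erutxim. The word is simply reversed.
Decoding gnirrae: then reverse → earring.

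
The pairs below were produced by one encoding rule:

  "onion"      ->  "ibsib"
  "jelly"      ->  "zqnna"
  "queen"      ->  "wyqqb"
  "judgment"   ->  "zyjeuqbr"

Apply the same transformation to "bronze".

Each letter's alphabet position (a=0..z=25) is mapped through 7·x+14 mod 26 — an affine cipher.
For bronze: b(1)→7·1+14≡21=v; r(17)→7·17+14≡3=d; o(14)→7·14+14≡8=i; n(13)→7·13+14≡1=b; z(25)→7·25+14≡7=h; e(4)→7·4+14≡16=q (all mod 26).

vdibhq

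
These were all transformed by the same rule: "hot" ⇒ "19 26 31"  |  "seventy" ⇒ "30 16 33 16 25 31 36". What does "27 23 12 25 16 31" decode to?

h is letter #8 and maps to 19: an offset of 11. The number is (letter's place in the alphabet, a=1) + 11.
Undoing it on 27 23 12 25 16 31: 27→(27−11)÷1=16=p, 23→(23−11)÷1=12=l, 12→(12−11)÷1=1=a, 25→(25−11)÷1=14=n, 16→(16−11)÷1=5=e, 31→(31−11)÷1=20=t.

planet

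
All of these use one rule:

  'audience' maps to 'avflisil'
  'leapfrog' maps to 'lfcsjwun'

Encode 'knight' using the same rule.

In audience: a→a is +0, u→v is +1, d→f is +2, i→l is +3 — the shift increases by 1 each position. Letter i (0-indexed) is shifted by i+0, so successive shifts are 0, 1, 2, ….
Applying it to knight: k+0=k, n+1=o, i+2=k, g+3=j, h+4=l, t+5=y.

kokjly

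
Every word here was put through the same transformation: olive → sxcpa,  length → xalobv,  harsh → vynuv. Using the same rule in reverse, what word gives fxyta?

blade

o(14)→s(18) and l(11)→x(23) fit y≡7x+24 (mod 26); the inverse of 7 mod 26 is 15. Treating letters as 0–25, the rule is x ↦ 7x + 24 (mod 26).
Reversing it on fxyta: f(5)→15·(5−24)≡1=b; x(23)→15·(23−24)≡11=l; y(24)→15·(24−24)≡0=a; t(19)→15·(19−24)≡3=d; a(0)→15·(0−24)≡4=e (all mod 26).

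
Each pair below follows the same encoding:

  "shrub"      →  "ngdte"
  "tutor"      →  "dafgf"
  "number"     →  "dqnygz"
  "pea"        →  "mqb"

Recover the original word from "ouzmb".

panic

The output letters match the input read backwards, each shifted +12: shrub reversed is burhs. Two steps: reverse the string, then apply a Caesar shift of +12.
Reversing it on ouzmb: shift back: o−12=c, u−12=i, z−12=n, m−12=a, b−12=p → cinap; then reverse → panic.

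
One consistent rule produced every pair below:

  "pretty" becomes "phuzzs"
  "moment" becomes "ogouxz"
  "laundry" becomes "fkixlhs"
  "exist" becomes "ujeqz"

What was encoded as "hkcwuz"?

p(15)→p(15) and r(17)→h(7) fit y≡9x+10 (mod 26); the inverse of 9 mod 26 is 3. Each letter's alphabet position (a=0..z=25) is mapped through 9·x+10 mod 26 — an affine cipher.
Reversing it on hkcwuz: h(7)→3·(7−10)≡17=r; k(10)→3·(10−10)≡0=a; c(2)→3·(2−10)≡2=c; w(22)→3·(22−10)≡10=k; u(20)→3·(20−10)≡4=e; z(25)→3·(25−10)≡19=t (all mod 26).

racket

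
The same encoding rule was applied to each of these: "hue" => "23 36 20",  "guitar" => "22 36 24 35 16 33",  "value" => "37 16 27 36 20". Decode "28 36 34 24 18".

music

Each letter is replaced by its alphabet position (a=1..z=26) + 15.
Decoding 28 36 34 24 18: 28→(28−15)÷1=13=m, 36→(36−15)÷1=21=u, 34→(34−15)÷1=19=s, 24→(24−15)÷1=9=i, 18→(18−15)÷1=3=c.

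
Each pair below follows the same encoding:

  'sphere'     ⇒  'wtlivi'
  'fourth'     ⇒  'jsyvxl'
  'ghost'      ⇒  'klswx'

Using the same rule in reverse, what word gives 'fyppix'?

It's a constant shift of +4 (ROT4).
Undoing it on fyppix: f−4=b, y−4=u, p−4=l, p−4=l, i−4=e, x−4=t.

bullet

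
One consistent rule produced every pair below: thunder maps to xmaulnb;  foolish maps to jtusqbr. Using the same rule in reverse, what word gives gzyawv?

custom

In thunder: t→x is +4, h→m is +5, u→a is +6, n→u is +7 — the shift increases by 1 each position. Letter i (0-indexed) is shifted by i+4, so successive shifts are 4, 5, 6, ….
Undoing it on gzyawv: g−4=c, z−5=u, y−6=s, a−7=t, w−8=o, v−9=m.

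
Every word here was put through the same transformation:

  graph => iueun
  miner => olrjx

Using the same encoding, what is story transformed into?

In graph: g→i is +2, r→u is +3, a→e is +4, p→u is +5 — the shift increases by 1 each position. Each letter shifts forward by (position + 2), i.e. 2, 3, 4, … — the shift grows by one for each successive letter.
Applying it to story: s+2=u, t+3=w, o+4=s, r+5=w, y+6=e.

uwswe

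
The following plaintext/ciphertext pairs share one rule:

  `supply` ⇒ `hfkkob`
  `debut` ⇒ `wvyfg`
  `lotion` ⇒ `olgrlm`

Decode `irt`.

Each pair mirrors across the alphabet (s↔h, u↔f, p↔k): positions sum to 25. Each letter is replaced by its mirror in the alphabet: a↔z, b↔y, c↔x, and so on (the Atbash cipher).
Undoing it on irt: i↔r, r↔i, t↔g.

rig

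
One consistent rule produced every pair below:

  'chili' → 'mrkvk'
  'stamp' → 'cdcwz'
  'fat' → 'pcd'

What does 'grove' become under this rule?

qbqfg

The shift depends on letter class: consonant c→m is +10, but vowel i→k is +2. Vowels shift forward by 2 and consonants shift forward by 10.
On grove: g(cons)+10=q, r(cons)+10=b, o(vowel)+2=q, v(cons)+10=f, e(vowel)+2=g.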